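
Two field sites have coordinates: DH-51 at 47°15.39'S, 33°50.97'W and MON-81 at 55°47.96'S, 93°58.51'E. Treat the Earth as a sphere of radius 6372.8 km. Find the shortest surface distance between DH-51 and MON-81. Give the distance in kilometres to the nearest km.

DH-51: φ = -47.25650°, λ = -33.84950°
MON-81: φ = -55.79933°, λ = +93.97517°
Δφ = -8.5428°,  Δλ = 127.8247°
a = sin²(Δφ/2) + cos φ₁ cos φ₂ sin²(Δλ/2) = 0.313276
c = 2·arcsin(√a) = 1.188074 rad = 68.0716°
d = R·c = 6372.8 × 1.188074 = 7571.4 km

7571 km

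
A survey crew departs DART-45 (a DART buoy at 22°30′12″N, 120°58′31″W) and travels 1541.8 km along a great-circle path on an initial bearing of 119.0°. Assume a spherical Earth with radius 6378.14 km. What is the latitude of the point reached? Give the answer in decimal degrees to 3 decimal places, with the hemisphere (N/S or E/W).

15.331°N

DART-45: φ = +22.50333°, λ = -120.97528°
δ = d/R = 1541.8/6378.14 = 0.241732 rad
φ₂ = arcsin(sin φ₁ cos δ + cos φ₁ sin δ cos θ)
   = arcsin(0.38274·0.97092 + 0.92386·0.23938·-0.48481) = 15.33070°
λ₂ = λ₁ + atan2(sin θ sin δ cos φ₁, cos δ − sin φ₁ sin φ₂) = -108.43678°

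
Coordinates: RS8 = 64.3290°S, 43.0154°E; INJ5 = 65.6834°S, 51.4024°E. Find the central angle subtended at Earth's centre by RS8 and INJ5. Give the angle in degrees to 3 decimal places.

Δφ = -1.3544°,  Δλ = 8.3870°
a = sin²(Δφ/2) + cos φ₁ cos φ₂ sin²(Δλ/2) = 0.001094
c = 2·arcsin(√a) = 0.066150 rad = 3.7901°

3.790°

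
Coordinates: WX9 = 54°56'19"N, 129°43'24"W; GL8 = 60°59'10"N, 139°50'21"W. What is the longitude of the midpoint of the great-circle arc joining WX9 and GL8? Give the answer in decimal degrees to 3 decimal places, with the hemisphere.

WX9: φ = +54.93861°, λ = -129.72333°
GL8: φ = +60.98611°, λ = -139.83917°
Bx = cos φ₂ cos Δλ = 0.477482,  By = cos φ₂ sin Δλ = -0.085189
φₘ = atan2(sin φ₁ + sin φ₂, √((cos φ₁ + Bx)² + By²)) = 58.06208°
λₘ = λ₁ + atan2(By, cos φ₁ + Bx) = -134.35320°

134.353°W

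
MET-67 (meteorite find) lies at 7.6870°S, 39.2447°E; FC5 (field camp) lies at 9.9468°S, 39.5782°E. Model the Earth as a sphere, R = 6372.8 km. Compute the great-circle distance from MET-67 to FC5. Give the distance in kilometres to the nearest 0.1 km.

Δφ = -2.2598°,  Δλ = 0.3335°
a = sin²(Δφ/2) + cos φ₁ cos φ₂ sin²(Δλ/2) = 0.000397
c = 2·arcsin(√a) = 0.039858 rad = 2.2837°
d = R·c = 6372.8 × 0.039858 = 254.0 km

254.0 km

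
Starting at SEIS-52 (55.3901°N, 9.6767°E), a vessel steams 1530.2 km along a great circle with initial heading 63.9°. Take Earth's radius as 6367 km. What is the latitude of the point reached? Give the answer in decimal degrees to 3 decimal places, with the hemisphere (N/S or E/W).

59.189°N

δ = d/R = 1530.2/6367 = 0.240333 rad
φ₂ = arcsin(sin φ₁ cos δ + cos φ₁ sin δ cos θ)
   = arcsin(0.82304·0.97126 + 0.56799·0.23803·0.43994) = 59.18892°
λ₂ = λ₁ + atan2(sin θ sin δ cos φ₁, cos δ − sin φ₁ sin φ₂) = 34.34207°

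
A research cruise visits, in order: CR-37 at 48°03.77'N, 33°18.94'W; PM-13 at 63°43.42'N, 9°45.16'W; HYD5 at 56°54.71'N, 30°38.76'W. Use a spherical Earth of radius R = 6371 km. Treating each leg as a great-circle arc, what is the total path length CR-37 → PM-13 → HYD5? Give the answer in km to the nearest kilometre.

CR-37: φ = +48.06283°, λ = -33.31567°
PM-13: φ = +63.72367°, λ = -9.75267°
HYD5: φ = +56.91183°, λ = -30.64600°
CR-37→PM-13: c = 0.353382 rad, d = 2251.40 km
PM-13→HYD5: c = 0.214658 rad, d = 1367.58 km
Total = 2251.40 + 1367.58 = 3618.98 km

3619 km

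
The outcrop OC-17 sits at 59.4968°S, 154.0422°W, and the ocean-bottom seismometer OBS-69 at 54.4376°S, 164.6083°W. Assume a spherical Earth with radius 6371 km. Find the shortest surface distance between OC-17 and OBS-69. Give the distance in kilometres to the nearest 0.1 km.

Δφ = 5.0592°,  Δλ = -10.5661°
a = sin²(Δφ/2) + cos φ₁ cos φ₂ sin²(Δλ/2) = 0.004451
c = 2·arcsin(√a) = 0.133526 rad = 7.6505°
d = R·c = 6371 × 0.133526 = 850.7 km

850.7 km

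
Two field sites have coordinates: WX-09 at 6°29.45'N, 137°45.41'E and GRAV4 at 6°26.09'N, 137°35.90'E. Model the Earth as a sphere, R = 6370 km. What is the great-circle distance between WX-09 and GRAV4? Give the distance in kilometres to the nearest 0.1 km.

18.6 km

WX-09: φ = +6.49083°, λ = +137.75683°
GRAV4: φ = +6.43483°, λ = +137.59833°
Δφ = -0.0560°,  Δλ = -0.1585°
a = sin²(Δφ/2) + cos φ₁ cos φ₂ sin²(Δλ/2) = 0.000002
c = 2·arcsin(√a) = 0.002917 rad = 0.1672°
d = R·c = 6370 × 0.002917 = 18.6 km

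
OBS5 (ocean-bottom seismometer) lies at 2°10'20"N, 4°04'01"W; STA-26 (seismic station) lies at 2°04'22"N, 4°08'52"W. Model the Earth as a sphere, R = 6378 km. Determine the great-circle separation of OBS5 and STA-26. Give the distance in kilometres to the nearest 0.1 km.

14.3 km

OBS5: φ = +2.17222°, λ = -4.06694°
STA-26: φ = +2.07278°, λ = -4.14778°
Δφ = -0.0994°,  Δλ = -0.0808°
a = sin²(Δφ/2) + cos φ₁ cos φ₂ sin²(Δλ/2) = 0.000001
c = 2·arcsin(√a) = 0.002236 rad = 0.1281°
d = R·c = 6378 × 0.002236 = 14.3 km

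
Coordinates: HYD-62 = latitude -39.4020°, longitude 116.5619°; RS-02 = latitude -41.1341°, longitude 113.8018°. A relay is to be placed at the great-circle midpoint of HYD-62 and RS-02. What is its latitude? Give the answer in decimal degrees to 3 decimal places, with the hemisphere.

40.276°S

Bx = cos φ₂ cos Δλ = 0.752298,  By = cos φ₂ sin Δλ = -0.036268
φₘ = atan2(sin φ₁ + sin φ₂, √((cos φ₁ + Bx)² + By²)) = -40.27625°
λₘ = λ₁ + atan2(By, cos φ₁ + Bx) = 115.19953°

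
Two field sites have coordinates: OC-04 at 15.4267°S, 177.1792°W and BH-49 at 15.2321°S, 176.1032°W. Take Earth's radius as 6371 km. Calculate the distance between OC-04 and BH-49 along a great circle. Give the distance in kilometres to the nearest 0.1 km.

117.4 km

Δφ = 0.1946°,  Δλ = 1.0760°
a = sin²(Δφ/2) + cos φ₁ cos φ₂ sin²(Δλ/2) = 0.000085
c = 2·arcsin(√a) = 0.018427 rad = 1.0558°
d = R·c = 6371 × 0.018427 = 117.4 km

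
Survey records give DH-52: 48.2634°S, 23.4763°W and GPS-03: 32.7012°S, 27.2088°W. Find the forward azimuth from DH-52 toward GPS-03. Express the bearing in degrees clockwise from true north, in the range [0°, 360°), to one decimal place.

348.4°

Δλ = -3.7325°
y = sin Δλ · cos φ₂ = -0.054780
x = cos φ₁ sin φ₂ − sin φ₁ cos φ₂ cos Δλ = 0.266952
θ = atan2(y, x) = -11.5965° → 348.4035° (mod 360°)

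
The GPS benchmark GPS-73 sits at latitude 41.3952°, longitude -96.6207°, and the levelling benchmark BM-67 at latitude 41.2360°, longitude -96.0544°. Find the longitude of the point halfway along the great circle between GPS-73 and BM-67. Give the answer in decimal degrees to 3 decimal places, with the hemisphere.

Bx = cos φ₂ cos Δλ = 0.751964,  By = cos φ₂ sin Δλ = 0.007433
φₘ = atan2(sin φ₁ + sin φ₂, √((cos φ₁ + Bx)² + By²)) = 41.31595°
λₘ = λ₁ + atan2(By, cos φ₁ + Bx) = -96.33720°

96.337°W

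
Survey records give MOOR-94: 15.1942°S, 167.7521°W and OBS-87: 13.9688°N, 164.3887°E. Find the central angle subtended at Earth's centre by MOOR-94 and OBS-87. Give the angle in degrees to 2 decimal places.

40.12°

Δφ = 29.1630°,  Δλ = -27.8592°
a = sin²(Δφ/2) + cos φ₁ cos φ₂ sin²(Δλ/2) = 0.117653
c = 2·arcsin(√a) = 0.700229 rad = 40.1202°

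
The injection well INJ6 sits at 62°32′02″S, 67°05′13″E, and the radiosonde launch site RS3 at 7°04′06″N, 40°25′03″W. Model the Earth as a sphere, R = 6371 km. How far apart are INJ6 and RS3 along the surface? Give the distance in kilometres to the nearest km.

11597 km

INJ6: φ = -62.53389°, λ = +67.08694°
RS3: φ = +7.06833°, λ = -40.41750°
Δφ = 69.6022°,  Δλ = -107.5044°
a = sin²(Δφ/2) + cos φ₁ cos φ₂ sin²(Δλ/2) = 0.623428
c = 2·arcsin(√a) = 1.820230 rad = 104.2915°
d = R·c = 6371 × 1.820230 = 11596.7 km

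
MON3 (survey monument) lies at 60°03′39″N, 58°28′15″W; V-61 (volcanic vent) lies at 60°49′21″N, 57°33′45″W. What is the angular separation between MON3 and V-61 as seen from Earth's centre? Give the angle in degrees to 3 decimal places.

MON3: φ = +60.06083°, λ = -58.47083°
V-61: φ = +60.82250°, λ = -57.56250°
Δφ = 0.7617°,  Δλ = 0.9083°
a = sin²(Δφ/2) + cos φ₁ cos φ₂ sin²(Δλ/2) = 0.000059
c = 2·arcsin(√a) = 0.015423 rad = 0.8837°

0.884°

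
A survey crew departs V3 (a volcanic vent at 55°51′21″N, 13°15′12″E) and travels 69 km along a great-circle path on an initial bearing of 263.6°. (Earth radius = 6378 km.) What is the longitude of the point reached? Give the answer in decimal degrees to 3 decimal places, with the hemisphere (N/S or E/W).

V3: φ = +55.85583°, λ = +13.25333°
δ = d/R = 69/6378 = 0.010818 rad
φ₂ = arcsin(sin φ₁ cos δ + cos φ₁ sin δ cos θ)
   = arcsin(0.82763·0.99994 + 0.56128·0.01082·-0.11147) = 55.78187°
λ₂ = λ₁ + atan2(sin θ sin δ cos φ₁, cos δ − sin φ₁ sin φ₂) = 12.15790°

12.158°E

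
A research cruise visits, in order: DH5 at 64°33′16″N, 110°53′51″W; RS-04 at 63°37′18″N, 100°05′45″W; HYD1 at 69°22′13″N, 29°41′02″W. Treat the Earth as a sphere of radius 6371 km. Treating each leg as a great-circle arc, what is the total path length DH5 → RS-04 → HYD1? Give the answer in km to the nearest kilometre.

DH5: φ = +64.55444°, λ = -110.89750°
RS-04: φ = +63.62167°, λ = -100.09583°
HYD1: φ = +69.37028°, λ = -29.68389°
DH5→RS-04: c = 0.083867 rad, d = 534.32 km
RS-04→HYD1: c = 0.471444 rad, d = 3003.57 km
Total = 534.32 + 3003.57 = 3537.89 km

3538 km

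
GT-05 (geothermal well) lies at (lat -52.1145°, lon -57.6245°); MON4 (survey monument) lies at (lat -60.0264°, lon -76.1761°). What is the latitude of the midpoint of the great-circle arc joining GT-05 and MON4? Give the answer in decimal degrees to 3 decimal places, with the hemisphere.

56.415°S

Bx = cos φ₂ cos Δλ = 0.473640,  By = cos φ₂ sin Δλ = -0.158952
φₘ = atan2(sin φ₁ + sin φ₂, √((cos φ₁ + Bx)² + By²)) = -56.41512°
λₘ = λ₁ + atan2(By, cos φ₁ + Bx) = -65.93844°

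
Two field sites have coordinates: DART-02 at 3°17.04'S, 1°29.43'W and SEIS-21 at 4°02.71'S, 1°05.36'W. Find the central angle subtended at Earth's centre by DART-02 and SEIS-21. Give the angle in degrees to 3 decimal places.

0.860°

DART-02: φ = -3.28400°, λ = -1.49050°
SEIS-21: φ = -4.04517°, λ = -1.08933°
Δφ = -0.7612°,  Δλ = 0.4012°
a = sin²(Δφ/2) + cos φ₁ cos φ₂ sin²(Δλ/2) = 0.000056
c = 2·arcsin(√a) = 0.015010 rad = 0.8600°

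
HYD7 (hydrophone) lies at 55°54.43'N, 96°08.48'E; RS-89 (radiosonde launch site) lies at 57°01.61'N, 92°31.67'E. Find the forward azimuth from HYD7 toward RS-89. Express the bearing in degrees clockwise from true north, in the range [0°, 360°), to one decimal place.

HYD7: φ = +55.90717°, λ = +96.14133°
RS-89: φ = +57.02683°, λ = +92.52783°
Δλ = -3.6135°
y = sin Δλ · cos φ₂ = -0.034301
x = cos φ₁ sin φ₂ − sin φ₁ cos φ₂ cos Δλ = 0.020437
θ = atan2(y, x) = -59.2137° → 300.7863° (mod 360°)

300.8°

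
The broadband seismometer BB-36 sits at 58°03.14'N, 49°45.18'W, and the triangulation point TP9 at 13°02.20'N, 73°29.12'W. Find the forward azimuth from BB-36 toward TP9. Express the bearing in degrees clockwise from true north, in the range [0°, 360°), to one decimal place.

BB-36: φ = +58.05233°, λ = -49.75300°
TP9: φ = +13.03667°, λ = -73.48533°
Δλ = -23.7323°
y = sin Δλ · cos φ₂ = -0.392091
x = cos φ₁ sin φ₂ − sin φ₁ cos φ₂ cos Δλ = -0.637394
θ = atan2(y, x) = -148.4024° → 211.5976° (mod 360°)

211.6°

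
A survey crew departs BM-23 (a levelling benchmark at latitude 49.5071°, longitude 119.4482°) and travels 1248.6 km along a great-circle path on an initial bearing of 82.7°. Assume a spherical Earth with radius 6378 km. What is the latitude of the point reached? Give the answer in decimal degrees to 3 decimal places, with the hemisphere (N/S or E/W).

δ = d/R = 1248.6/6378 = 0.195767 rad
φ₂ = arcsin(sin φ₁ cos δ + cos φ₁ sin δ cos θ)
   = arcsin(0.76049·0.98090 + 0.64935·0.19452·0.12706) = 49.64171°
λ₂ = λ₁ + atan2(sin θ sin δ cos φ₁, cos δ − sin φ₁ sin φ₂) = 136.78271°

49.642°N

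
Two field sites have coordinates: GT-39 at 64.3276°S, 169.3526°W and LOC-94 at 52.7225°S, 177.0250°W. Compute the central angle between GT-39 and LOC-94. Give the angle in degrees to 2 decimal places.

12.26°

Δφ = 11.6051°,  Δλ = -7.6724°
a = sin²(Δφ/2) + cos φ₁ cos φ₂ sin²(Δλ/2) = 0.011396
c = 2·arcsin(√a) = 0.213910 rad = 12.2562°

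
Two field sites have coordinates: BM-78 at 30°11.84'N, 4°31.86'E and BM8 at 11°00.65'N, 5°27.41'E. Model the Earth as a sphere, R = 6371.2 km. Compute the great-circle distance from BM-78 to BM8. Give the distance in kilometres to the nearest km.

2136 km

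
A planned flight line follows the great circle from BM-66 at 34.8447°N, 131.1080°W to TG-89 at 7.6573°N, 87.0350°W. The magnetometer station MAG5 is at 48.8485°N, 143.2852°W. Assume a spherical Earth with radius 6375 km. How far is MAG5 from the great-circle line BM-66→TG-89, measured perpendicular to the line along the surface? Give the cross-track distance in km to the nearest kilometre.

1121 km

δ₁₃ = central angle BM-66→MAG5 = 0.290404 rad  (haversine)
θ₁₃ = bearing BM-66→MAG5 = 331.003°,  θ₁₂ = bearing BM-66→TG-89 = 113.341°
dₓₜ = R·arcsin(sin δ₁₃ · sin(θ₁₃ − θ₁₂)) = 6375·arcsin(0.28634·sin(217.662°)) = -1121.106 km
|dₓₜ| = 1121.106 km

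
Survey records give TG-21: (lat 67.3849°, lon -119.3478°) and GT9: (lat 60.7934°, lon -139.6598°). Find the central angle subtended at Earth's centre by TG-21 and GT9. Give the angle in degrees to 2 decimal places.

Δφ = -6.5915°,  Δλ = -20.3120°
a = sin²(Δφ/2) + cos φ₁ cos φ₂ sin²(Δλ/2) = 0.009139
c = 2·arcsin(√a) = 0.191490 rad = 10.9716°

10.97°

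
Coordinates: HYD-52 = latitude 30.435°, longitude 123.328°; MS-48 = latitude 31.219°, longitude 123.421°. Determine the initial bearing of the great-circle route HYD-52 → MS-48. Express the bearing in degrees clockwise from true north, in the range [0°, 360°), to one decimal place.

5.8°

Δλ = 0.0930°
y = sin Δλ · cos φ₂ = 0.001388
x = cos φ₁ sin φ₂ − sin φ₁ cos φ₂ cos Δλ = 0.013684
θ = atan2(y, x) = 5.7925° → 5.7925° (mod 360°)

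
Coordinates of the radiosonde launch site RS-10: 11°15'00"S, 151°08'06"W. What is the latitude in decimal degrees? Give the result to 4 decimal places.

11.2500°S

11° + 15′/60 + 0″/3600 = 11 + 0.25000 + 0.00000 = 11.2500°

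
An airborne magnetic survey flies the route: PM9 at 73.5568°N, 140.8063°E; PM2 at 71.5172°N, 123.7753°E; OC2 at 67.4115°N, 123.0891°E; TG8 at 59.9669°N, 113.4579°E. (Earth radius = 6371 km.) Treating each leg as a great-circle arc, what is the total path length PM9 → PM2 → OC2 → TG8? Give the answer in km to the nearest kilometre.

PM9→PM2: c = 0.095628 rad, d = 609.24 km
PM2→OC2: c = 0.071780 rad, d = 457.31 km
OC2→TG8: c = 0.149398 rad, d = 951.81 km
Total = 609.24 + 457.31 + 951.81 = 2018.37 km

2018 km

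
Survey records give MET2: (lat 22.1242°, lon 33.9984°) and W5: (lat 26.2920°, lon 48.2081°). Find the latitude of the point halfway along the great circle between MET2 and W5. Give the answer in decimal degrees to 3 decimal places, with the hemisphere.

Bx = cos φ₂ cos Δλ = 0.869117,  By = cos φ₂ sin Δλ = 0.220077
φₘ = atan2(sin φ₁ + sin φ₂, √((cos φ₁ + Bx)² + By²)) = 24.37365°
λₘ = λ₁ + atan2(By, cos φ₁ + Bx) = 40.98642°

24.374°N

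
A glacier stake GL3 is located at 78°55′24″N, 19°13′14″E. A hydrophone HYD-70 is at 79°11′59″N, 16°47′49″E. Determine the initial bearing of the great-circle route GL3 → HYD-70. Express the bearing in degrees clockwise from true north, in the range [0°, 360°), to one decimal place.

302.2°

GL3: φ = +78.92333°, λ = +19.22056°
HYD-70: φ = +79.19972°, λ = +16.79694°
Δλ = -2.4236°
y = sin Δλ · cos φ₂ = -0.007924
x = cos φ₁ sin φ₂ − sin φ₁ cos φ₂ cos Δλ = 0.004988
θ = atan2(y, x) = -57.8087° → 302.1913° (mod 360°)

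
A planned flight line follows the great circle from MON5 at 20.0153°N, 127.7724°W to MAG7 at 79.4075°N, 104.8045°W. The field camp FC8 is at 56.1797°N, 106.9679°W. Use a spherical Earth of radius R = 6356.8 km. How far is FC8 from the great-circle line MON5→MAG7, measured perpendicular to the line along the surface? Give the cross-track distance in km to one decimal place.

939.5 km

δ₁₃ = central angle MON5→FC8 = 0.686880 rad  (haversine)
θ₁₃ = bearing MON5→FC8 = 18.165°,  θ₁₂ = bearing MON5→MAG7 = 4.737°
dₓₜ = R·arcsin(sin δ₁₃ · sin(θ₁₃ − θ₁₂)) = 6356.8·arcsin(0.63413·sin(13.428°)) = 939.510 km
|dₓₜ| = 939.510 km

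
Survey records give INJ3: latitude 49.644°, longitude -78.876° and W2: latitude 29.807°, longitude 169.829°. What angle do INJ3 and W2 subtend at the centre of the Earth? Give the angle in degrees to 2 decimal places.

Δφ = -19.8370°,  Δλ = -111.2950°
a = sin²(Δφ/2) + cos φ₁ cos φ₂ sin²(Δλ/2) = 0.412631
c = 2·arcsin(√a) = 1.395156 rad = 79.9365°

79.94°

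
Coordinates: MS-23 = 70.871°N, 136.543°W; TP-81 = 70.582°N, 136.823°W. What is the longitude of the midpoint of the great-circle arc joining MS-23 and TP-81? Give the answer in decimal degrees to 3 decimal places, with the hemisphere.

Bx = cos φ₂ cos Δλ = 0.332453,  By = cos φ₂ sin Δλ = -0.001625
φₘ = atan2(sin φ₁ + sin φ₂, √((cos φ₁ + Bx)² + By²)) = 70.72655°
λₘ = λ₁ + atan2(By, cos φ₁ + Bx) = -136.68401°

136.684°W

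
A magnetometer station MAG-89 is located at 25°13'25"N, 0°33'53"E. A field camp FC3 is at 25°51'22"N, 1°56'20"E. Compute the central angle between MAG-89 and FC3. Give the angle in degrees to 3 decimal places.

1.392°

MAG-89: φ = +25.22361°, λ = +0.56472°
FC3: φ = +25.85611°, λ = +1.93889°
Δφ = 0.6325°,  Δλ = 1.3742°
a = sin²(Δφ/2) + cos φ₁ cos φ₂ sin²(Δλ/2) = 0.000148
c = 2·arcsin(√a) = 0.024293 rad = 1.3919°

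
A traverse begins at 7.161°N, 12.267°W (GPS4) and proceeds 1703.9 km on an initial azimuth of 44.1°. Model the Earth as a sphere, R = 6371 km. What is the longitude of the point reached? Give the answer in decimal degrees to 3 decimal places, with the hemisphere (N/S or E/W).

δ = d/R = 1703.9/6371 = 0.267446 rad
φ₂ = arcsin(sin φ₁ cos δ + cos φ₁ sin δ cos θ)
   = arcsin(0.12466·0.96445 + 0.99220·0.26427·0.71813) = 17.97034°
λ₂ = λ₁ + atan2(sin θ sin δ cos φ₁, cos δ − sin φ₁ sin φ₂) = -1.11922°

1.119°W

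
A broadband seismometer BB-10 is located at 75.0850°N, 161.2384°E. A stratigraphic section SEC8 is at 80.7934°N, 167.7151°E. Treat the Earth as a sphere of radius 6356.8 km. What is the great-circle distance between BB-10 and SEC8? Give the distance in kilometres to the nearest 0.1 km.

649.9 km

Δφ = 5.7084°,  Δλ = 6.4767°
a = sin²(Δφ/2) + cos φ₁ cos φ₂ sin²(Δλ/2) = 0.002611
c = 2·arcsin(√a) = 0.102239 rad = 5.8578°
d = R·c = 6356.8 × 0.102239 = 649.9 km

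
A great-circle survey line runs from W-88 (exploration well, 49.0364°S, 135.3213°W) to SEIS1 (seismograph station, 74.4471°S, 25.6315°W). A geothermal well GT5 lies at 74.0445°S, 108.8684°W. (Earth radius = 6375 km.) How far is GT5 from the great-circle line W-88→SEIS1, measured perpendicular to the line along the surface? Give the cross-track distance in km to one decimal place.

δ₁₃ = central angle W-88→GT5 = 0.479166 rad  (haversine)
θ₁₃ = bearing W-88→GT5 = 164.597°,  θ₁₂ = bearing W-88→SEIS1 = 160.163°
dₓₜ = R·arcsin(sin δ₁₃ · sin(θ₁₃ − θ₁₂)) = 6375·arcsin(0.46104·sin(4.434°)) = 227.282 km
|dₓₜ| = 227.282 km

227.3 km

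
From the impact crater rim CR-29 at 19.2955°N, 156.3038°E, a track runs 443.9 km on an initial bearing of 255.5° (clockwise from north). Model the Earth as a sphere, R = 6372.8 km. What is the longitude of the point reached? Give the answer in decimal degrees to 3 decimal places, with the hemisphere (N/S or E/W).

152.235°E

δ = d/R = 443.9/6372.8 = 0.069655 rad
φ₂ = arcsin(sin φ₁ cos δ + cos φ₁ sin δ cos θ)
   = arcsin(0.33044·0.99758 + 0.94383·0.06960·-0.25038) = 18.25168°
λ₂ = λ₁ + atan2(sin θ sin δ cos φ₁, cos δ − sin φ₁ sin φ₂) = 152.23514°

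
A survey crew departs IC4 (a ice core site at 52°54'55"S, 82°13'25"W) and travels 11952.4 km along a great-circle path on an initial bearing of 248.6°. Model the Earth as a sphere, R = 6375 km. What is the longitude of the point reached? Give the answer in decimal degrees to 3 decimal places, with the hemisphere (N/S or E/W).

160.488°E

IC4: φ = -52.91528°, λ = -82.22361°
δ = d/R = 11952.4/6375 = 1.874886 rad
φ₂ = arcsin(sin φ₁ cos δ + cos φ₁ sin δ cos θ)
   = arcsin(-0.79774·-0.29943 + 0.60300·0.95412·-0.36488) = 1.65839°
λ₂ = λ₁ + atan2(sin θ sin δ cos φ₁, cos δ − sin φ₁ sin φ₂) = 160.48811°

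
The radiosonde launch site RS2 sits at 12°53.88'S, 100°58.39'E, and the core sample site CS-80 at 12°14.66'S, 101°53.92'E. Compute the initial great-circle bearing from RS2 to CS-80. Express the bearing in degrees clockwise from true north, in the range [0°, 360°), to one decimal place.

RS2: φ = -12.89800°, λ = +100.97317°
CS-80: φ = -12.24433°, λ = +101.89867°
Δλ = 0.9255°
y = sin Δλ · cos φ₂ = 0.015785
x = cos φ₁ sin φ₂ − sin φ₁ cos φ₂ cos Δλ = 0.011380
θ = atan2(y, x) = 54.2107° → 54.2107° (mod 360°)

54.2°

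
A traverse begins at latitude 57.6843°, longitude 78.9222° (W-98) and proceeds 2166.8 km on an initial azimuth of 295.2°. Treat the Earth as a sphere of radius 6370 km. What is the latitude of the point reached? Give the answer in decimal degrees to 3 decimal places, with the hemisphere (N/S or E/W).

δ = d/R = 2166.8/6370 = 0.340157 rad
φ₂ = arcsin(sin φ₁ cos δ + cos φ₁ sin δ cos θ)
   = arcsin(0.84512·0.94270 + 0.53458·0.33364·0.42578) = 60.76601°
λ₂ = λ₁ + atan2(sin θ sin δ cos φ₁, cos δ − sin φ₁ sin φ₂) = 40.74230°

60.766°N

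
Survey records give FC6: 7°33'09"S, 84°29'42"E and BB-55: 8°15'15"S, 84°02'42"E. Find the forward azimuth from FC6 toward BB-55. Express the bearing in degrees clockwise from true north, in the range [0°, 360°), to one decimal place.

FC6: φ = -7.55250°, λ = +84.49500°
BB-55: φ = -8.25417°, λ = +84.04500°
Δλ = -0.4500°
y = sin Δλ · cos φ₂ = -0.007773
x = cos φ₁ sin φ₂ − sin φ₁ cos φ₂ cos Δλ = -0.012250
θ = atan2(y, x) = -147.6054° → 212.3946° (mod 360°)

212.4°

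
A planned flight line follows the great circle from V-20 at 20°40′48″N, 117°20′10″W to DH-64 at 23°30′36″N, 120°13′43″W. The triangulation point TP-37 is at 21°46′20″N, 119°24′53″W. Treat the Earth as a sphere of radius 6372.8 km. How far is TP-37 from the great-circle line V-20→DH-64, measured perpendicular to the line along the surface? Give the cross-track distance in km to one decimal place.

73.6 km

V-20: φ = +20.68000°, λ = -117.33611°
DH-64: φ = +23.51000°, λ = -120.22861°
TP-37: φ = +21.77222°, λ = -119.41472°
δ₁₃ = central angle V-20→TP-37 = 0.038819 rad  (haversine)
θ₁₃ = bearing V-20→TP-37 = 299.783°,  θ₁₂ = bearing V-20→DH-64 = 317.094°
dₓₜ = R·arcsin(sin δ₁₃ · sin(θ₁₃ − θ₁₂)) = 6372.8·arcsin(0.03881·sin(-17.311°)) = -73.594 km
|dₓₜ| = 73.594 km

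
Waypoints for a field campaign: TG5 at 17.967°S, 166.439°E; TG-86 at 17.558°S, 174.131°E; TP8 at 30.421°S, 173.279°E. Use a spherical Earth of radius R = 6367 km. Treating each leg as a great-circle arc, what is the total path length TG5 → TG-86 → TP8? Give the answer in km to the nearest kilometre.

2247 km

TG5→TG-86: c = 0.128041 rad, d = 815.24 km
TG-86→TP8: c = 0.224910 rad, d = 1432.00 km
Total = 815.24 + 1432.00 = 2247.24 km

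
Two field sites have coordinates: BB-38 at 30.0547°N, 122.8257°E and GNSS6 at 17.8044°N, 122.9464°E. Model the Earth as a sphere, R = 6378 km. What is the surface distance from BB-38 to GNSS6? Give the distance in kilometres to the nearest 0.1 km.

1363.7 km

Δφ = -12.2503°,  Δλ = 0.1207°
a = sin²(Δφ/2) + cos φ₁ cos φ₂ sin²(Δλ/2) = 0.011386
c = 2·arcsin(√a) = 0.213817 rad = 12.2508°
d = R·c = 6378 × 0.213817 = 1363.7 km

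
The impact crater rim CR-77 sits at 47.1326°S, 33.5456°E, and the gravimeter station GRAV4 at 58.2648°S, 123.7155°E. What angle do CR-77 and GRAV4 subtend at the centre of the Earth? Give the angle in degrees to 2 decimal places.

51.52°

Δφ = -11.1322°,  Δλ = 90.1699°
a = sin²(Δφ/2) + cos φ₁ cos φ₂ sin²(Δλ/2) = 0.188856
c = 2·arcsin(√a) = 0.899135 rad = 51.5166°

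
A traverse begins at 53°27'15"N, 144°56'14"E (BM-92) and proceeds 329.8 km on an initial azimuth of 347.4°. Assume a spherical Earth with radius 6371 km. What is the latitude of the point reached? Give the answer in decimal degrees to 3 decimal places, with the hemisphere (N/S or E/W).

BM-92: φ = +53.45417°, λ = +144.93722°
δ = d/R = 329.8/6371 = 0.051766 rad
φ₂ = arcsin(sin φ₁ cos δ + cos φ₁ sin δ cos θ)
   = arcsin(0.80338·0.99866 + 0.59547·0.05174·0.97592) = 56.34334°
λ₂ = λ₁ + atan2(sin θ sin δ cos φ₁, cos δ − sin φ₁ sin φ₂) = 143.77024°

56.343°N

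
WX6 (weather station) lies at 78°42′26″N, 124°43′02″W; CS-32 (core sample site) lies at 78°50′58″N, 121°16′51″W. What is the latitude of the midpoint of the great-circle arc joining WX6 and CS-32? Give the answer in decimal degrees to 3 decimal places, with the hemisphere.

WX6: φ = +78.70722°, λ = -124.71722°
CS-32: φ = +78.84944°, λ = -121.28083°
Bx = cos φ₂ cos Δλ = 0.193040,  By = cos φ₂ sin Δλ = 0.011592
φₘ = atan2(sin φ₁ + sin φ₂, √((cos φ₁ + Bx)² + By²)) = 78.78325°
λₘ = λ₁ + atan2(By, cos φ₁ + Bx) = -123.00978°

78.783°N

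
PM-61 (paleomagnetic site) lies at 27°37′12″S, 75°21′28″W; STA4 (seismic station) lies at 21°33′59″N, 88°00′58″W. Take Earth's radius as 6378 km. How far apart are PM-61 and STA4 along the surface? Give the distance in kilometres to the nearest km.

PM-61: φ = -27.62000°, λ = -75.35778°
STA4: φ = +21.56639°, λ = -88.01611°
Δφ = 49.1864°,  Δλ = -12.6583°
a = sin²(Δφ/2) + cos φ₁ cos φ₂ sin²(Δλ/2) = 0.183214
c = 2·arcsin(√a) = 0.884635 rad = 50.6858°
d = R·c = 6378 × 0.884635 = 5642.2 km

5642 km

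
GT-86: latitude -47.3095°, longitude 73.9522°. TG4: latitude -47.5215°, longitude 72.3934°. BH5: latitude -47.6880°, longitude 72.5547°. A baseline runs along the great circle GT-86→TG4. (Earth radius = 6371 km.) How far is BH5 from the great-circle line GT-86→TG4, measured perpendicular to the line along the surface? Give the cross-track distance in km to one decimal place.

δ₁₃ = central angle GT-86→BH5 = 0.017753 rad  (haversine)
θ₁₃ = bearing GT-86→BH5 = 247.641°,  θ₁₂ = bearing GT-86→TG4 = 258.063°
dₓₜ = R·arcsin(sin δ₁₃ · sin(θ₁₃ − θ₁₂)) = 6371·arcsin(0.01775·sin(-10.422°)) = -20.459 km
|dₓₜ| = 20.459 km

20.5 km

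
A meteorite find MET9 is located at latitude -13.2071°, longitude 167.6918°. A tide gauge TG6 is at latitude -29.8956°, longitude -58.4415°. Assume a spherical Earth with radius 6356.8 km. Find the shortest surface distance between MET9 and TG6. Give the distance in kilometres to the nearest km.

13103 km

Δφ = -16.6885°,  Δλ = 133.8667°
a = sin²(Δφ/2) + cos φ₁ cos φ₂ sin²(Δλ/2) = 0.735503
c = 2·arcsin(√a) = 2.061227 rad = 118.0996°
d = R·c = 6356.8 × 2.061227 = 13102.8 km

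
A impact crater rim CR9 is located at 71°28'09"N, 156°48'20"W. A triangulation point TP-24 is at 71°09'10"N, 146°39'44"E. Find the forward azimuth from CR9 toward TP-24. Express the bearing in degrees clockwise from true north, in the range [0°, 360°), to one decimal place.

CR9: φ = +71.46917°, λ = -156.80556°
TP-24: φ = +71.15278°, λ = +146.66222°
Δλ = -56.5322°
y = sin Δλ · cos φ₂ = -0.269484
x = cos φ₁ sin φ₂ − sin φ₁ cos φ₂ cos Δλ = 0.131862
θ = atan2(y, x) = -63.9269° → 296.0731° (mod 360°)

296.1°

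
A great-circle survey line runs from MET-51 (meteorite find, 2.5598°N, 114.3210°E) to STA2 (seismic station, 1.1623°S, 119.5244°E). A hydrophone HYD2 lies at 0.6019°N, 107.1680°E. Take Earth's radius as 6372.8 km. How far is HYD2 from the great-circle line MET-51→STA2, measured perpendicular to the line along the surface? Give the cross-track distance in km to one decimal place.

637.5 km

δ₁₃ = central angle MET-51→HYD2 = 0.129384 rad  (haversine)
θ₁₃ = bearing MET-51→HYD2 = 254.805°,  θ₁₂ = bearing MET-51→STA2 = 125.524°
dₓₜ = R·arcsin(sin δ₁₃ · sin(θ₁₃ − θ₁₂)) = 6372.8·arcsin(0.12902·sin(129.281°)) = 637.515 km
|dₓₜ| = 637.515 km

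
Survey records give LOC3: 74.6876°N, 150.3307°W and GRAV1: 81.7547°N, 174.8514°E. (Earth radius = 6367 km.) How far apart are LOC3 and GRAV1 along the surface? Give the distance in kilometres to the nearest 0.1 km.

Δφ = 7.0671°,  Δλ = -34.8179°
a = sin²(Δφ/2) + cos φ₁ cos φ₂ sin²(Δλ/2) = 0.007189
c = 2·arcsin(√a) = 0.169777 rad = 9.7275°
d = R·c = 6367 × 0.169777 = 1081.0 km

1081.0 km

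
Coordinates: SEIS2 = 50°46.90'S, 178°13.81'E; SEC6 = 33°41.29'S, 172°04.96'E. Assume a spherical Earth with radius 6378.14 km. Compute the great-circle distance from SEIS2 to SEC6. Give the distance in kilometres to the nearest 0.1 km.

SEIS2: φ = -50.78167°, λ = +178.23017°
SEC6: φ = -33.68817°, λ = +172.08267°
Δφ = 17.0935°,  Δλ = -6.1475°
a = sin²(Δφ/2) + cos φ₁ cos φ₂ sin²(Δλ/2) = 0.023599
c = 2·arcsin(√a) = 0.308464 rad = 17.6737°
d = R·c = 6378.14 × 0.308464 = 1967.4 km

1967.4 km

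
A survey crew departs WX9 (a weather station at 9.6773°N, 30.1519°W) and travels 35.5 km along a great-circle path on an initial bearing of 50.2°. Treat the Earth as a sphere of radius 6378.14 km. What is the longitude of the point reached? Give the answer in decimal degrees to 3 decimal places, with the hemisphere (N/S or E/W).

29.903°W

δ = d/R = 35.5/6378.14 = 0.005566 rad
φ₂ = arcsin(sin φ₁ cos δ + cos φ₁ sin δ cos θ)
   = arcsin(0.16810·0.99998 + 0.98577·0.00557·0.64011) = 9.88134°
λ₂ = λ₁ + atan2(sin θ sin δ cos φ₁, cos δ − sin φ₁ sin φ₂) = -29.90320°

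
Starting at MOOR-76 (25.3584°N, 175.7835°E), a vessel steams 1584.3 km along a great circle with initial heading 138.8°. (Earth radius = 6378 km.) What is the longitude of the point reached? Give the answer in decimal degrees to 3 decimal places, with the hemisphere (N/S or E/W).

δ = d/R = 1584.3/6378 = 0.248401 rad
φ₂ = arcsin(sin φ₁ cos δ + cos φ₁ sin δ cos θ)
   = arcsin(0.42828·0.96931 + 0.90365·0.24585·-0.75241) = 14.35763°
λ₂ = λ₁ + atan2(sin θ sin δ cos φ₁, cos δ − sin φ₁ sin φ₂) = -174.59362°

174.594°W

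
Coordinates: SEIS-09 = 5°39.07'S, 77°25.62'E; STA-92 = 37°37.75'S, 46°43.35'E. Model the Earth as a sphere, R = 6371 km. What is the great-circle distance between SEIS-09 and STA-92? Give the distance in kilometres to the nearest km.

SEIS-09: φ = -5.65117°, λ = +77.42700°
STA-92: φ = -37.62917°, λ = +46.72250°
Δφ = -31.9780°,  Δλ = -30.7045°
a = sin²(Δφ/2) + cos φ₁ cos φ₂ sin²(Δλ/2) = 0.131117
c = 2·arcsin(√a) = 0.741042 rad = 42.4586°
d = R·c = 6371 × 0.741042 = 4721.2 km

4721 km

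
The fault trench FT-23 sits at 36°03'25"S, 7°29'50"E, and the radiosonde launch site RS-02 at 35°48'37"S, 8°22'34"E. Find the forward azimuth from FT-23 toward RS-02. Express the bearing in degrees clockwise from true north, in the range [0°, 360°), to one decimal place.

FT-23: φ = -36.05694°, λ = +7.49722°
RS-02: φ = -35.81028°, λ = +8.37611°
Δλ = 0.8789°
y = sin Δλ · cos φ₂ = 0.012439
x = cos φ₁ sin φ₂ − sin φ₁ cos φ₂ cos Δλ = 0.004249
θ = atan2(y, x) = 71.1409° → 71.1409° (mod 360°)

71.1°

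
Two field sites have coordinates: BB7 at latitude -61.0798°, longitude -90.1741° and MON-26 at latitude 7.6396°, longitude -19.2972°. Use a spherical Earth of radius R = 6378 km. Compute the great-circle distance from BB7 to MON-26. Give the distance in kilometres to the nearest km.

9759 km

Δφ = 68.7194°,  Δλ = 70.8769°
a = sin²(Δφ/2) + cos φ₁ cos φ₂ sin²(Δλ/2) = 0.479673
c = 2·arcsin(√a) = 1.530130 rad = 87.6700°
d = R·c = 6378 × 1.530130 = 9759.2 km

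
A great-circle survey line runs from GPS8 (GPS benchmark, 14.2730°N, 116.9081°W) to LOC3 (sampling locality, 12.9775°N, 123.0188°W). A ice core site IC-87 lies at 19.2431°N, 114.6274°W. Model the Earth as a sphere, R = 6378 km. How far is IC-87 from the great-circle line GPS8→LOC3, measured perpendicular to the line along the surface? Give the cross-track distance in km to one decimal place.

494.9 km

δ₁₃ = central angle GPS8→IC-87 = 0.094743 rad  (haversine)
θ₁₃ = bearing GPS8→IC-87 = 23.401°,  θ₁₂ = bearing GPS8→LOC3 = 258.426°
dₓₜ = R·arcsin(sin δ₁₃ · sin(θ₁₃ − θ₁₂)) = 6378·arcsin(0.09460·sin(-235.025°)) = 494.898 km
|dₓₜ| = 494.898 km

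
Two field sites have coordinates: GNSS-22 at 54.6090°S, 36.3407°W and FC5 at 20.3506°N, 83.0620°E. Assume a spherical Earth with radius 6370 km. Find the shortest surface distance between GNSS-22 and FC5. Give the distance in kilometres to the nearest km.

13716 km

Δφ = 74.9596°,  Δλ = 119.4027°
a = sin²(Δφ/2) + cos φ₁ cos φ₂ sin²(Δλ/2) = 0.775044
c = 2·arcsin(√a) = 2.153266 rad = 123.3731°
d = R·c = 6370 × 2.153266 = 13716.3 km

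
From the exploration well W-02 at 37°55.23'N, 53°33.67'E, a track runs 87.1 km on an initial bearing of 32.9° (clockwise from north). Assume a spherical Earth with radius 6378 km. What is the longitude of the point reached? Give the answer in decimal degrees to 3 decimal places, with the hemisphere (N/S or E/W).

54.105°E

W-02: φ = +37.92050°, λ = +53.56117°
δ = d/R = 87.1/6378 = 0.013656 rad
φ₂ = arcsin(sin φ₁ cos δ + cos φ₁ sin δ cos θ)
   = arcsin(0.61457·0.99991 + 0.78886·0.01366·0.83962) = 38.57621°
λ₂ = λ₁ + atan2(sin θ sin δ cos φ₁, cos δ − sin φ₁ sin φ₂) = 54.10480°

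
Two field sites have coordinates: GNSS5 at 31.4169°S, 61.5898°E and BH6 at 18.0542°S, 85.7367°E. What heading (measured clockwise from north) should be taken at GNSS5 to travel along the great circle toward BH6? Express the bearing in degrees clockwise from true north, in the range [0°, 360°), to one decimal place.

64.2°

Δλ = 24.1469°
y = sin Δλ · cos φ₂ = 0.388936
x = cos φ₁ sin φ₂ − sin φ₁ cos φ₂ cos Δλ = 0.187750
θ = atan2(y, x) = 64.2322° → 64.2322° (mod 360°)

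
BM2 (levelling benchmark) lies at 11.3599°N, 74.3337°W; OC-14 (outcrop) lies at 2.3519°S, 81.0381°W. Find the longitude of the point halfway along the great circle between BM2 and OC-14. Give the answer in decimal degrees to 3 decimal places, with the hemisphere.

77.718°W

Bx = cos φ₂ cos Δλ = 0.992325,  By = cos φ₂ sin Δλ = -0.116649
φₘ = atan2(sin φ₁ + sin φ₂, √((cos φ₁ + Bx)² + By²)) = 4.51169°
λₘ = λ₁ + atan2(By, cos φ₁ + Bx) = -77.71768°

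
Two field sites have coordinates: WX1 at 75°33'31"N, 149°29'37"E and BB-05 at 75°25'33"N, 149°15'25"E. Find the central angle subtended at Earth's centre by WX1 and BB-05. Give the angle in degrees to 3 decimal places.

WX1: φ = +75.55861°, λ = +149.49361°
BB-05: φ = +75.42583°, λ = +149.25694°
Δφ = -0.1328°,  Δλ = -0.2367°
a = sin²(Δφ/2) + cos φ₁ cos φ₂ sin²(Δλ/2) = 0.000002
c = 2·arcsin(√a) = 0.002538 rad = 0.1454°

0.145°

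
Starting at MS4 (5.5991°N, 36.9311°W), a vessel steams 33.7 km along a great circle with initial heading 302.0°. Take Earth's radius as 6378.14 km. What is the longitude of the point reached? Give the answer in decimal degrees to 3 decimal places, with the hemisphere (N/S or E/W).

δ = d/R = 33.7/6378.14 = 0.005284 rad
φ₂ = arcsin(sin φ₁ cos δ + cos φ₁ sin δ cos θ)
   = arcsin(0.09757·0.99999 + 0.99523·0.00528·0.52992) = 5.75947°
λ₂ = λ₁ + atan2(sin θ sin δ cos φ₁, cos δ − sin φ₁ sin φ₂) = -37.18913°

37.189°W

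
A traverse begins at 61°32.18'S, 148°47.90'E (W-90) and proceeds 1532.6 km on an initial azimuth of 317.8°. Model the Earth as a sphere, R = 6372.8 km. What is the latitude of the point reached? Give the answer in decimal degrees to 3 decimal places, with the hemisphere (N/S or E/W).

50.329°S

W-90: φ = -61.53633°, λ = +148.79833°
δ = d/R = 1532.6/6372.8 = 0.240491 rad
φ₂ = arcsin(sin φ₁ cos δ + cos φ₁ sin δ cos θ)
   = arcsin(-0.87912·0.97122 + 0.47660·0.23818·0.74080) = -50.32928°
λ₂ = λ₁ + atan2(sin θ sin δ cos φ₁, cos δ − sin φ₁ sin φ₂) = 134.28408°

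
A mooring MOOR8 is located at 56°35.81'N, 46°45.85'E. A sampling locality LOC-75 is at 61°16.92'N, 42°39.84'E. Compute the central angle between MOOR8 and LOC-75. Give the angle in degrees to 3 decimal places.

MOOR8: φ = +56.59683°, λ = +46.76417°
LOC-75: φ = +61.28200°, λ = +42.66400°
Δφ = 4.6852°,  Δλ = -4.1002°
a = sin²(Δφ/2) + cos φ₁ cos φ₂ sin²(Δλ/2) = 0.002009
c = 2·arcsin(√a) = 0.089679 rad = 5.1382°

5.138°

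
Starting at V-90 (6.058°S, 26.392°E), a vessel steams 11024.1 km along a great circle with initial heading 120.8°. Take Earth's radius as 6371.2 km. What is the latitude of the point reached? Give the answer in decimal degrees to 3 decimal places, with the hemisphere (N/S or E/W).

δ = d/R = 11024.1/6371.2 = 1.730302 rad
φ₂ = arcsin(sin φ₁ cos δ + cos φ₁ sin δ cos θ)
   = arcsin(-0.10554·-0.15883 + 0.99442·0.98731·-0.51204) = -29.07523°
λ₂ = λ₁ + atan2(sin θ sin δ cos φ₁, cos δ − sin φ₁ sin φ₂) = 130.38256°

29.075°S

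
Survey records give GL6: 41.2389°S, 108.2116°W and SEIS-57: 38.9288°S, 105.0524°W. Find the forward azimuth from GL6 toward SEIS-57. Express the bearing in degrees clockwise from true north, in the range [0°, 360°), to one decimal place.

47.3°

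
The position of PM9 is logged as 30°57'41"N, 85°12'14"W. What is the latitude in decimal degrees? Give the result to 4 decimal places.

30° + 57′/60 + 41″/3600 = 30 + 0.95000 + 0.01139 = 30.9614°

30.9614°N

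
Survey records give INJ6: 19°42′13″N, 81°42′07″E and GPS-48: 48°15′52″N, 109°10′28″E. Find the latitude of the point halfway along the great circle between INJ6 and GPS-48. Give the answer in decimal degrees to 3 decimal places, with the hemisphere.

34.735°N

INJ6: φ = +19.70361°, λ = +81.70194°
GPS-48: φ = +48.26444°, λ = +109.17444°
Bx = cos φ₂ cos Δλ = 0.590625,  By = cos φ₂ sin Δλ = 0.307100
φₘ = atan2(sin φ₁ + sin φ₂, √((cos φ₁ + Bx)² + By²)) = 34.73516°
λₘ = λ₁ + atan2(By, cos φ₁ + Bx) = 93.03650°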